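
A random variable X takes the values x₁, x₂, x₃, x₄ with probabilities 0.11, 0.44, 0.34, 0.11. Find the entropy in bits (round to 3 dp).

H = −Σ pᵢ log₂ pᵢ.
−0.11·log₂(0.11) = 0.3503
−0.44·log₂(0.44) = 0.5211
−0.34·log₂(0.34) = 0.5292
−0.11·log₂(0.11) = 0.3503
Sum ≈ 1.7509 → 1.751 bits.

1.751 bits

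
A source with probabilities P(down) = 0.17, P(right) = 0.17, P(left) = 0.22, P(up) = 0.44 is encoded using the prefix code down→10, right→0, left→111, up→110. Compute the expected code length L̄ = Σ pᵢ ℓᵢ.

L̄ = Σ pᵢ·ℓᵢ = 0.17·2 + 0.17·1 + 0.22·3 + 0.44·3 = 2.49 bits/symbol.

2.49 bits/symbol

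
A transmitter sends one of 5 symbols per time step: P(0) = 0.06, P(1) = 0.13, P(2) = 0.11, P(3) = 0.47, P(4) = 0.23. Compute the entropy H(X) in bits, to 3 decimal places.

1.976 bits

H = −Σ pᵢ log₂ pᵢ.
−0.06·log₂(0.06) = 0.2435
−0.13·log₂(0.13) = 0.3826
−0.11·log₂(0.11) = 0.3503
−0.47·log₂(0.47) = 0.5120
−0.23·log₂(0.23) = 0.4877
Sum ≈ 1.9761 → 1.976 bits.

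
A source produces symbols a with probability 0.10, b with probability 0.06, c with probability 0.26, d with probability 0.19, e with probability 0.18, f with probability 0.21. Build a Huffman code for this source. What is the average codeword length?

Repeatedly combine the two least-probable nodes; the expected code length is the sum of the merged weights.
merge 3/50 + 1/10 → 4/25
merge 4/25 + 9/50 → 17/50
merge 19/100 + 21/100 → 2/5
merge 13/50 + 17/50 → 3/5
merge 2/5 + 3/5 → 1
L = 4/25 + 17/50 + 2/5 + 3/5 + 1 = 5/2 = 2.5 bits/symbol.

2.5 bits/symbol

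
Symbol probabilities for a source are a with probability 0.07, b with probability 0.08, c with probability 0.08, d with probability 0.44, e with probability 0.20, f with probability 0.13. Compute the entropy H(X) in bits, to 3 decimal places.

2.220 bits

H = −Σ pᵢ log₂ pᵢ.
−0.07·log₂(0.07) = 0.2686
−0.08·log₂(0.08) = 0.2915
−0.08·log₂(0.08) = 0.2915
−0.44·log₂(0.44) = 0.5211
−0.20·log₂(0.20) = 0.4644
−0.13·log₂(0.13) = 0.3826
Sum ≈ 2.2197 → 2.220 bits.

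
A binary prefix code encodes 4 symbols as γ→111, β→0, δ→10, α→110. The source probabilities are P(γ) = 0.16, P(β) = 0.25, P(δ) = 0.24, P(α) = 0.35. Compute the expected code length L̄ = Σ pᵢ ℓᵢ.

2.26 bits/symbol

L̄ = Σ pᵢ·ℓᵢ = 0.16·3 + 0.25·1 + 0.24·2 + 0.35·3 = 2.26 bits/symbol.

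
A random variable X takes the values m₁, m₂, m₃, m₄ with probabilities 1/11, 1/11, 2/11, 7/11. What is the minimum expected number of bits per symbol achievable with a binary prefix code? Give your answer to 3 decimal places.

1.545 bits/symbol

Repeatedly combine the two least-probable nodes; the expected code length is the sum of the merged weights.
merge 1/11 + 1/11 → 2/11
merge 2/11 + 2/11 → 4/11
merge 4/11 + 7/11 → 1
L = 2/11 + 4/11 + 1 = 17/11 ≈ 1.545 bits/symbol.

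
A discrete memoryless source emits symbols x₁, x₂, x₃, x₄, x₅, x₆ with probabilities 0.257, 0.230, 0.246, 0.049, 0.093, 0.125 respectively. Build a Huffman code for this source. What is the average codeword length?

2.409 bits/symbol

Repeatedly combine the two least-probable nodes; the expected code length is the sum of the merged weights.
merge 49/1000 + 93/1000 → 71/500
merge 1/8 + 71/500 → 267/1000
merge 23/100 + 123/500 → 119/250
merge 257/1000 + 267/1000 → 131/250
merge 119/250 + 131/250 → 1
L = 71/500 + 267/1000 + 119/250 + 131/250 + 1 = 2409/1000 = 2.409 bits/symbol.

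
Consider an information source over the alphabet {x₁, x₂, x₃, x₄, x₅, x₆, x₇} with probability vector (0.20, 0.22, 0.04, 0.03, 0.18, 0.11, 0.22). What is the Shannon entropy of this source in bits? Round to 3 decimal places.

2.559 bits

H = −Σ pᵢ log₂ pᵢ.
−0.20·log₂(0.20) = 0.4644
−0.22·log₂(0.22) = 0.4806
−0.04·log₂(0.04) = 0.1858
−0.03·log₂(0.03) = 0.1518
−0.18·log₂(0.18) = 0.4453
−0.11·log₂(0.11) = 0.3503
−0.22·log₂(0.22) = 0.4806
Sum ≈ 2.5586 → 2.559 bits.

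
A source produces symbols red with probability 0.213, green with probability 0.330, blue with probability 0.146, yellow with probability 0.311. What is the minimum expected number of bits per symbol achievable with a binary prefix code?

Repeatedly combine the two least-probable nodes; the expected code length is the sum of the merged weights.
merge 73/500 + 213/1000 → 359/1000
merge 311/1000 + 33/100 → 641/1000
merge 359/1000 + 641/1000 → 1
L = 359/1000 + 641/1000 + 1 = 2 bits/symbol.

2 bits/symbol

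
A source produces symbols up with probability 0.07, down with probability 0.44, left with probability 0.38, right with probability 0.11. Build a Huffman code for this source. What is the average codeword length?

Repeatedly combine the two least-probable nodes; the expected code length is the sum of the merged weights.
merge 7/100 + 11/100 → 9/50
merge 9/50 + 19/50 → 14/25
merge 11/25 + 14/25 → 1
L = 9/50 + 14/25 + 1 = 87/50 = 1.74 bits/symbol.

1.74 bits/symbol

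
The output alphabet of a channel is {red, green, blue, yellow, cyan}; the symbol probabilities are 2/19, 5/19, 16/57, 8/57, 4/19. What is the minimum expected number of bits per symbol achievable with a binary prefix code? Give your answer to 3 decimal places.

Repeatedly combine the two least-probable nodes; the expected code length is the sum of the merged weights.
merge 2/19 + 8/57 → 14/57
merge 4/19 + 14/57 → 26/57
merge 5/19 + 16/57 → 31/57
merge 26/57 + 31/57 → 1
L = 14/57 + 26/57 + 31/57 + 1 = 128/57 ≈ 2.246 bits/symbol.

2.246 bits/symbol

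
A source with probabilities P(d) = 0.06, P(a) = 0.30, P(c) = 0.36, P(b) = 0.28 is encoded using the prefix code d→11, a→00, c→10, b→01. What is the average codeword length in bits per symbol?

L̄ = Σ pᵢ·ℓᵢ = 0.06·2 + 0.30·2 + 0.36·2 + 0.28·2 = 2 bits/symbol.

2 bits/symbol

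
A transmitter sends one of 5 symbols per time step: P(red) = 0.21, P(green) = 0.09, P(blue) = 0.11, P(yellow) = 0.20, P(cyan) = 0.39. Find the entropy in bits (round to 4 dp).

2.1299 bits

H = −Σ pᵢ log₂ pᵢ.
−0.21·log₂(0.21) = 0.4728
−0.09·log₂(0.09) = 0.3127
−0.11·log₂(0.11) = 0.3503
−0.20·log₂(0.20) = 0.4644
−0.39·log₂(0.39) = 0.5298
Sum ≈ 2.1299 → 2.1299 bits.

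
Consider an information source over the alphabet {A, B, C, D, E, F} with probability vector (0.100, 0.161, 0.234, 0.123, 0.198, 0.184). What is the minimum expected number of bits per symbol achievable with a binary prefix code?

Repeatedly combine the two least-probable nodes; the expected code length is the sum of the merged weights.
merge 1/10 + 123/1000 → 223/1000
merge 161/1000 + 23/125 → 69/200
merge 99/500 + 223/1000 → 421/1000
merge 117/500 + 69/200 → 579/1000
merge 421/1000 + 579/1000 → 1
L = 223/1000 + 69/200 + 421/1000 + 579/1000 + 1 = 321/125 = 2.568 bits/symbol.

2.568 bits/symbol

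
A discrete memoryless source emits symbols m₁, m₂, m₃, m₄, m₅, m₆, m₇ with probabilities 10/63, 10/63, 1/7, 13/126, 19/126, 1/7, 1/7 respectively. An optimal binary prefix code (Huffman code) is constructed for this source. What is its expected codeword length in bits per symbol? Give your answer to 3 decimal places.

Repeatedly combine the two least-probable nodes; the expected code length is the sum of the merged weights.
merge 13/126 + 1/7 → 31/126
merge 1/7 + 1/7 → 2/7
merge 19/126 + 10/63 → 13/42
merge 10/63 + 31/126 → 17/42
merge 2/7 + 13/42 → 25/42
merge 17/42 + 25/42 → 1
L = 31/126 + 2/7 + 13/42 + 17/42 + 25/42 + 1 = 179/63 ≈ 2.841 bits/symbol.

2.841 bits/symbol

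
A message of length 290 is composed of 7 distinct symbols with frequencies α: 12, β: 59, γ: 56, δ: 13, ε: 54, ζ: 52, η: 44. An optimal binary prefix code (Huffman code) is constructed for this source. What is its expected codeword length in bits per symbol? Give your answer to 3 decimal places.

Probabilities are the counts divided by 290.
Repeatedly combine the two least-probable nodes; the expected code length is the sum of the merged weights.
merge 6/145 + 13/290 → 5/58
merge 5/58 + 22/145 → 69/290
merge 26/145 + 27/145 → 53/145
merge 28/145 + 59/290 → 23/58
merge 69/290 + 53/145 → 35/58
merge 23/58 + 35/58 → 1
L = 5/58 + 69/290 + 53/145 + 23/58 + 35/58 + 1 = 78/29 ≈ 2.690 bits/symbol.

2.690 bits/symbol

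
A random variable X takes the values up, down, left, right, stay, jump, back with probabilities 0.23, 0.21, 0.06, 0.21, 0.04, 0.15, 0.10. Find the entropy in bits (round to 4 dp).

H = −Σ pᵢ log₂ pᵢ.
−0.23·log₂(0.23) = 0.4877
−0.21·log₂(0.21) = 0.4728
−0.06·log₂(0.06) = 0.2435
−0.21·log₂(0.21) = 0.4728
−0.04·log₂(0.04) = 0.1858
−0.15·log₂(0.15) = 0.4105
−0.10·log₂(0.10) = 0.3322
Sum ≈ 2.6053 → 2.6053 bits.

2.6053 bits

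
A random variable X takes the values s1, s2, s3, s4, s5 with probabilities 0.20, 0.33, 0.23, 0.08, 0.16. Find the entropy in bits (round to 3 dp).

H = −Σ pᵢ log₂ pᵢ.
−0.20·log₂(0.20) = 0.4644
−0.33·log₂(0.33) = 0.5278
−0.23·log₂(0.23) = 0.4877
−0.08·log₂(0.08) = 0.2915
−0.16·log₂(0.16) = 0.4230
Sum ≈ 2.1944 → 2.194 bits.

2.194 bits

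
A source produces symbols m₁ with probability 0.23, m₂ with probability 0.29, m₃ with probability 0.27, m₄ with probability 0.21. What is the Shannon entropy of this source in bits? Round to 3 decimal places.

1.988 bits

H = −Σ pᵢ log₂ pᵢ.
−0.23·log₂(0.23) = 0.4877
−0.29·log₂(0.29) = 0.5179
−0.27·log₂(0.27) = 0.5100
−0.21·log₂(0.21) = 0.4728
Sum ≈ 1.9884 → 1.988 bits.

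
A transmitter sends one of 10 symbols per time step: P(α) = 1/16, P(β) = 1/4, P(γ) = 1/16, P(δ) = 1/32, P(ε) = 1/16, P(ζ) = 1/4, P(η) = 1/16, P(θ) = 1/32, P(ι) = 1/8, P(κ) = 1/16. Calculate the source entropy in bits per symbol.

2.9375 bits

Each probability is a power of 1/2, so log₂(1/p) is an integer.
H = Σ p·log₂(1/p) = 1/16·4 + 1/4·2 + 1/16·4 + 1/32·5 + 1/16·4 + 1/4·2 + 1/16·4 + 1/32·5 + 1/8·3 + 1/16·4 = 2.9375 bits.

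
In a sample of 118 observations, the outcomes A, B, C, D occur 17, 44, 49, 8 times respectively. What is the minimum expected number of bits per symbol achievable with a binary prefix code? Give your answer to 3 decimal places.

1.797 bits/symbol

Probabilities are the counts divided by 118.
Repeatedly combine the two least-probable nodes; the expected code length is the sum of the merged weights.
merge 4/59 + 17/118 → 25/118
merge 25/118 + 22/59 → 69/118
merge 49/118 + 69/118 → 1
L = 25/118 + 69/118 + 1 = 106/59 ≈ 1.797 bits/symbol.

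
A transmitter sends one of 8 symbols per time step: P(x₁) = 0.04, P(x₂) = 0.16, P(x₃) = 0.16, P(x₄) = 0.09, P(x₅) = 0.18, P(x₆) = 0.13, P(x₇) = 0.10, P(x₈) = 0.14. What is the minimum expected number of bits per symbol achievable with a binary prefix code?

2.95 bits/symbol

Repeatedly combine the two least-probable nodes; the expected code length is the sum of the merged weights.
merge 1/25 + 9/100 → 13/100
merge 1/10 + 13/100 → 23/100
merge 13/100 + 7/50 → 27/100
merge 4/25 + 4/25 → 8/25
merge 9/50 + 23/100 → 41/100
merge 27/100 + 8/25 → 59/100
merge 41/100 + 59/100 → 1
L = 13/100 + 23/100 + 27/100 + 8/25 + 41/100 + 59/100 + 1 = 59/20 = 2.95 bits/symbol.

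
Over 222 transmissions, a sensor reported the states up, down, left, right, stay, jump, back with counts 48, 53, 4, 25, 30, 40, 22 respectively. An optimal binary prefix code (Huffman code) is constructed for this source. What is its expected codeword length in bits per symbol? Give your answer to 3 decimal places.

Probabilities are the counts divided by 222.
Repeatedly combine the two least-probable nodes; the expected code length is the sum of the merged weights.
merge 2/111 + 11/111 → 13/111
merge 25/222 + 13/111 → 17/74
merge 5/37 + 20/111 → 35/111
merge 8/37 + 17/74 → 33/74
merge 53/222 + 35/111 → 41/74
merge 33/74 + 41/74 → 1
L = 13/111 + 17/74 + 35/111 + 33/74 + 41/74 + 1 = 197/74 ≈ 2.662 bits/symbol.

2.662 bits/symbol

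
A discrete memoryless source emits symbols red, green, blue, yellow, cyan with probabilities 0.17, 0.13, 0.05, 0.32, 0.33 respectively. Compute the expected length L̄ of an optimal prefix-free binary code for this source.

Repeatedly combine the two least-probable nodes; the expected code length is the sum of the merged weights.
merge 1/20 + 13/100 → 9/50
merge 17/100 + 9/50 → 7/20
merge 8/25 + 33/100 → 13/20
merge 7/20 + 13/20 → 1
L = 9/50 + 7/20 + 13/20 + 1 = 109/50 = 2.18 bits/symbol.

2.18 bits/symbol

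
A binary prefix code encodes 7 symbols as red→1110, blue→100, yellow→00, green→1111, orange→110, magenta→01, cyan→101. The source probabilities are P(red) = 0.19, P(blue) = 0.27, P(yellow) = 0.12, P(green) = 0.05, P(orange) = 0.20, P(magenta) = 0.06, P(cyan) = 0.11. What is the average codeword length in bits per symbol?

3.06 bits/symbol

L̄ = Σ pᵢ·ℓᵢ = 0.19·4 + 0.27·3 + 0.12·2 + 0.05·4 + 0.20·3 + 0.06·2 + 0.11·3 = 3.06 bits/symbol.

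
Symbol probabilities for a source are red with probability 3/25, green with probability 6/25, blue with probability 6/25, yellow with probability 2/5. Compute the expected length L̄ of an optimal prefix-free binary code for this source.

1.96 bits/symbol

Repeatedly combine the two least-probable nodes; the expected code length is the sum of the merged weights.
merge 3/25 + 6/25 → 9/25
merge 6/25 + 9/25 → 3/5
merge 2/5 + 3/5 → 1
L = 9/25 + 3/5 + 1 = 49/25 = 1.96 bits/symbol.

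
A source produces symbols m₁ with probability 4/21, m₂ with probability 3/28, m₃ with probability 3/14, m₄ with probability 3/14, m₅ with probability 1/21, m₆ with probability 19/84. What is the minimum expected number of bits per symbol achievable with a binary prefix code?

2.5 bits/symbol

Repeatedly combine the two least-probable nodes; the expected code length is the sum of the merged weights.
merge 1/21 + 3/28 → 13/84
merge 13/84 + 4/21 → 29/84
merge 3/14 + 3/14 → 3/7
merge 19/84 + 29/84 → 4/7
merge 3/7 + 4/7 → 1
L = 13/84 + 29/84 + 3/7 + 4/7 + 1 = 5/2 = 2.5 bits/symbol.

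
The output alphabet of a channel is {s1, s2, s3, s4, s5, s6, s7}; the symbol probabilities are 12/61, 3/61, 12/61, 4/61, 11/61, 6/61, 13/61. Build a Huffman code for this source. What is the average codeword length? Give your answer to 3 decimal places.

Repeatedly combine the two least-probable nodes; the expected code length is the sum of the merged weights.
merge 3/61 + 4/61 → 7/61
merge 6/61 + 7/61 → 13/61
merge 11/61 + 12/61 → 23/61
merge 12/61 + 13/61 → 25/61
merge 13/61 + 23/61 → 36/61
merge 25/61 + 36/61 → 1
L = 7/61 + 13/61 + 23/61 + 25/61 + 36/61 + 1 = 165/61 ≈ 2.705 bits/symbol.

2.705 bits/symbol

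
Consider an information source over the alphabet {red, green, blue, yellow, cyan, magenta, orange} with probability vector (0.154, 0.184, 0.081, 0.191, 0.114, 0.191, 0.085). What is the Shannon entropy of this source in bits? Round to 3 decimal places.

H = −Σ pᵢ log₂ pᵢ.
−0.154·log₂(0.154) = 0.4156
−0.184·log₂(0.184) = 0.4494
−0.081·log₂(0.081) = 0.2937
−0.191·log₂(0.191) = 0.4562
−0.114·log₂(0.114) = 0.3571
−0.191·log₂(0.191) = 0.4562
−0.085·log₂(0.085) = 0.3023
Sum ≈ 2.7305 → 2.731 bits.

2.731 bits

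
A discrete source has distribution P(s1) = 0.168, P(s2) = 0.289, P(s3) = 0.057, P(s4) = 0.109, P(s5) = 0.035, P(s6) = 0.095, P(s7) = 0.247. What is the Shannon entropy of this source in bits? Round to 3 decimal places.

2.524 bits

H = −Σ pᵢ log₂ pᵢ.
−0.168·log₂(0.168) = 0.4323
−0.289·log₂(0.289) = 0.5176
−0.057·log₂(0.057) = 0.2356
−0.109·log₂(0.109) = 0.3485
−0.035·log₂(0.035) = 0.1693
−0.095·log₂(0.095) = 0.3226
−0.247·log₂(0.247) = 0.4983
Sum ≈ 2.5242 → 2.524 bits.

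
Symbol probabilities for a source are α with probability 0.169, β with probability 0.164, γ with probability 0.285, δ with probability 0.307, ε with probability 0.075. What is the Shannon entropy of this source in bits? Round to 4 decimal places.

2.1806 bits

H = −Σ pᵢ log₂ pᵢ.
−0.169·log₂(0.169) = 0.4335
−0.164·log₂(0.164) = 0.4278
−0.285·log₂(0.285) = 0.5161
−0.307·log₂(0.307) = 0.5230
−0.075·log₂(0.075) = 0.2803
Sum ≈ 2.1806 → 2.1806 bits.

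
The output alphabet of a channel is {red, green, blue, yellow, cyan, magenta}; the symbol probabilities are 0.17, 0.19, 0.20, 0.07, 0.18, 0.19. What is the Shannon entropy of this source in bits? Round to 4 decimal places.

2.5233 bits

H = −Σ pᵢ log₂ pᵢ.
−0.17·log₂(0.17) = 0.4346
−0.19·log₂(0.19) = 0.4552
−0.20·log₂(0.20) = 0.4644
−0.07·log₂(0.07) = 0.2686
−0.18·log₂(0.18) = 0.4453
−0.19·log₂(0.19) = 0.4552
Sum ≈ 2.5233 → 2.5233 bits.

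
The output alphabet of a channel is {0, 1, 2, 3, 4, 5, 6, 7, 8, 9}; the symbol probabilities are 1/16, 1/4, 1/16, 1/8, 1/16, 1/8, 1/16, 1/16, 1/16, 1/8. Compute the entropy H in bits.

3.125 bits

Each probability is a power of 1/2, so log₂(1/p) is an integer.
H = Σ p·log₂(1/p) = 1/16·4 + 1/4·2 + 1/16·4 + 1/8·3 + 1/16·4 + 1/8·3 + 1/16·4 + 1/16·4 + 1/16·4 + 1/8·3 = 3.125 bits.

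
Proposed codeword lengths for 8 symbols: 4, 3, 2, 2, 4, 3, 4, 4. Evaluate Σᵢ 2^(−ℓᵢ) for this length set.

1

With common denominator 2^4 = 16: Σ 2^(−ℓᵢ) = 1/16 + 2/16 + 4/16 + 4/16 + 1/16 + 2/16 + 1/16 + 1/16 = 16/16 = 1.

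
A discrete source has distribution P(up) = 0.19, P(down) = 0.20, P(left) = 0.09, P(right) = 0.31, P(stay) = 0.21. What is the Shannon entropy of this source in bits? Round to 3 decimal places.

2.229 bits

H = −Σ pᵢ log₂ pᵢ.
−0.19·log₂(0.19) = 0.4552
−0.20·log₂(0.20) = 0.4644
−0.09·log₂(0.09) = 0.3127
−0.31·log₂(0.31) = 0.5238
−0.21·log₂(0.21) = 0.4728
Sum ≈ 2.2289 → 2.229 bits.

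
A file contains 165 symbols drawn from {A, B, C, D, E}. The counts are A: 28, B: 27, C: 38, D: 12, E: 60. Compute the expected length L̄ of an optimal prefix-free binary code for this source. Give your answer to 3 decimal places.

Probabilities are the counts divided by 165.
Repeatedly combine the two least-probable nodes; the expected code length is the sum of the merged weights.
merge 4/55 + 9/55 → 13/55
merge 28/165 + 38/165 → 2/5
merge 13/55 + 4/11 → 3/5
merge 2/5 + 3/5 → 1
L = 13/55 + 2/5 + 3/5 + 1 = 123/55 ≈ 2.236 bits/symbol.

2.236 bits/symbol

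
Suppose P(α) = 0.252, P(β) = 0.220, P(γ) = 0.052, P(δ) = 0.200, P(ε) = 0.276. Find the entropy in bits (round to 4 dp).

H = −Σ pᵢ log₂ pᵢ.
−0.252·log₂(0.252) = 0.5011
−0.220·log₂(0.220) = 0.4806
−0.052·log₂(0.052) = 0.2218
−0.200·log₂(0.200) = 0.4644
−0.276·log₂(0.276) = 0.5126
Sum ≈ 2.1805 → 2.1805 bits.

2.1805 bits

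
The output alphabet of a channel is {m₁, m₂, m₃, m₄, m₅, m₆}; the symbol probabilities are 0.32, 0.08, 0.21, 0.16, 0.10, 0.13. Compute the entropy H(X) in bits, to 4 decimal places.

2.4282 bits

H = −Σ pᵢ log₂ pᵢ.
−0.32·log₂(0.32) = 0.5260
−0.08·log₂(0.08) = 0.2915
−0.21·log₂(0.21) = 0.4728
−0.16·log₂(0.16) = 0.4230
−0.10·log₂(0.10) = 0.3322
−0.13·log₂(0.13) = 0.3826
Sum ≈ 2.4282 → 2.4282 bits.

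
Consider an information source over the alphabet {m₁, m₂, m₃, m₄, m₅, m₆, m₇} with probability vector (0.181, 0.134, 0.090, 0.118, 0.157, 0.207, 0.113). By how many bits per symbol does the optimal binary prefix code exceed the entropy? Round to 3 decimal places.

Entropy H = −Σ p log₂ p ≈ 2.7566 bits.
Huffman merges: 9/100+113/1000→203/1000; 59/500+67/500→63/250; 157/1000+181/1000→169/500; 203/1000+207/1000→41/100; 63/250+169/500→59/100; 41/100+59/100→1. L = 2793/1000 ≈ 2.7930.
L − H = 2.7930 − 2.7566 = 0.036 bits.

0.036 bits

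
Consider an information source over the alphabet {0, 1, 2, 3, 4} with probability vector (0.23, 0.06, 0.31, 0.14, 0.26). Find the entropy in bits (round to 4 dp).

H = −Σ pᵢ log₂ pᵢ.
−0.23·log₂(0.23) = 0.4877
−0.06·log₂(0.06) = 0.2435
−0.31·log₂(0.31) = 0.5238
−0.14·log₂(0.14) = 0.3971
−0.26·log₂(0.26) = 0.5053
Sum ≈ 2.1574 → 2.1574 bits.

2.1574 bits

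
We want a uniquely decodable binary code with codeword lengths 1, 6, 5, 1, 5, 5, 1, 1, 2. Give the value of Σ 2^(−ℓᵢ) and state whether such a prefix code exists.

With common denominator 2^6 = 64: Σ 2^(−ℓᵢ) = 32/64 + 1/64 + 2/64 + 32/64 + 2/64 + 2/64 + 32/64 + 32/64 + 16/64 = 151/64 = 2.359375.
Kraft's inequality requires Σ ≤ 1; here Σ = 2.359375 > 1, so no such prefix code exists.

2.359375; no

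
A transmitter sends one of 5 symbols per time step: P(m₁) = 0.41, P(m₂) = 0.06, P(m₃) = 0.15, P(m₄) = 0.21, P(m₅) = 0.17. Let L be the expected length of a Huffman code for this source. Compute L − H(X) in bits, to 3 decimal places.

Entropy H = −Σ p log₂ p ≈ 2.0889 bits.
Huffman merges: 3/50+3/20→21/100; 17/100+21/100→19/50; 21/100+19/50→59/100; 41/100+59/100→1. L = 109/50 ≈ 2.1800.
L − H = 2.1800 − 2.0889 = 0.091 bits.

0.091 bits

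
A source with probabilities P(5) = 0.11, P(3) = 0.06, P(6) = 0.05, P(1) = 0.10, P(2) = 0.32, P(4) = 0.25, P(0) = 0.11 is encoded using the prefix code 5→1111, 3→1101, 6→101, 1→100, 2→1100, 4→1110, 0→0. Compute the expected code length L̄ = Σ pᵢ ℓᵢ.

L̄ = Σ pᵢ·ℓᵢ = 0.11·4 + 0.06·4 + 0.05·3 + 0.10·3 + 0.32·4 + 0.25·4 + 0.11·1 = 3.52 bits/symbol.

3.52 bits/symbol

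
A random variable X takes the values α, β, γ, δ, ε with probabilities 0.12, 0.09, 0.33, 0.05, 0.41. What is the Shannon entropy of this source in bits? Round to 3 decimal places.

1.951 bits

H = −Σ pᵢ log₂ pᵢ.
−0.12·log₂(0.12) = 0.3671
−0.09·log₂(0.09) = 0.3127
−0.33·log₂(0.33) = 0.5278
−0.05·log₂(0.05) = 0.2161
−0.41·log₂(0.41) = 0.5274
Sum ≈ 1.9510 → 1.951 bits.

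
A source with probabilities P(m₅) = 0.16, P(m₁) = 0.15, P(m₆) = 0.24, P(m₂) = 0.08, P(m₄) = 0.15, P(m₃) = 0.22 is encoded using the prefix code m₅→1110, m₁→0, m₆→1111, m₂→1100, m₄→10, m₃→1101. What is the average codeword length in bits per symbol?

3.25 bits/symbol

L̄ = Σ pᵢ·ℓᵢ = 0.16·4 + 0.15·1 + 0.24·4 + 0.08·4 + 0.15·2 + 0.22·4 = 3.25 bits/symbol.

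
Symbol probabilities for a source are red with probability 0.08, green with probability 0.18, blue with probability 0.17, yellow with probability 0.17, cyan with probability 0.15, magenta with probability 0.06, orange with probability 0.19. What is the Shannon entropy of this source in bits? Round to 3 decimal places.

H = −Σ pᵢ log₂ pᵢ.
−0.08·log₂(0.08) = 0.2915
−0.18·log₂(0.18) = 0.4453
−0.17·log₂(0.17) = 0.4346
−0.17·log₂(0.17) = 0.4346
−0.15·log₂(0.15) = 0.4105
−0.06·log₂(0.06) = 0.2435
−0.19·log₂(0.19) = 0.4552
Sum ≈ 2.7153 → 2.715 bits.

2.715 bits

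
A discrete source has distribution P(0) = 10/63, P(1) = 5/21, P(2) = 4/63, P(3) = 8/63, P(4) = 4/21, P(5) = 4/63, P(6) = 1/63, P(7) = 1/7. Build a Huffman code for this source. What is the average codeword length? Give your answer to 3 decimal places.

Repeatedly combine the two least-probable nodes; the expected code length is the sum of the merged weights.
merge 1/63 + 4/63 → 5/63
merge 4/63 + 5/63 → 1/7
merge 8/63 + 1/7 → 17/63
merge 1/7 + 10/63 → 19/63
merge 4/21 + 5/21 → 3/7
merge 17/63 + 19/63 → 4/7
merge 3/7 + 4/7 → 1
L = 5/63 + 1/7 + 17/63 + 19/63 + 3/7 + 4/7 + 1 = 176/63 ≈ 2.794 bits/symbol.

2.794 bits/symbol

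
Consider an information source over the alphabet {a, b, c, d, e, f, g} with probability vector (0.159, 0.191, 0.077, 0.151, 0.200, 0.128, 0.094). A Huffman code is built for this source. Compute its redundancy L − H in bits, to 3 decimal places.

0.041 bits

Entropy H = −Σ p log₂ p ≈ 2.7393 bits.
Huffman merges: 77/1000+47/500→171/1000; 16/125+151/1000→279/1000; 159/1000+171/1000→33/100; 191/1000+1/5→391/1000; 279/1000+33/100→609/1000; 391/1000+609/1000→1. L = 139/50 ≈ 2.7800.
L − H = 2.7800 − 2.7393 = 0.041 bits.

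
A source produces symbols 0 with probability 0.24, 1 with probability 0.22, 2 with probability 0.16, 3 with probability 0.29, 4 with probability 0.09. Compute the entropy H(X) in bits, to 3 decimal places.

2.228 bits

H = −Σ pᵢ log₂ pᵢ.
−0.24·log₂(0.24) = 0.4941
−0.22·log₂(0.22) = 0.4806
−0.16·log₂(0.16) = 0.4230
−0.29·log₂(0.29) = 0.5179
−0.09·log₂(0.09) = 0.3127
Sum ≈ 2.2283 → 2.228 bits.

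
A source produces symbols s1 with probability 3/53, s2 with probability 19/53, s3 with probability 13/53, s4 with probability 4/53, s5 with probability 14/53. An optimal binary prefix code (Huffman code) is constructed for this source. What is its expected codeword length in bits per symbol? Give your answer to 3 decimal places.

Repeatedly combine the two least-probable nodes; the expected code length is the sum of the merged weights.
merge 3/53 + 4/53 → 7/53
merge 7/53 + 13/53 → 20/53
merge 14/53 + 19/53 → 33/53
merge 20/53 + 33/53 → 1
L = 7/53 + 20/53 + 33/53 + 1 = 113/53 ≈ 2.132 bits/symbol.

2.132 bits/symbol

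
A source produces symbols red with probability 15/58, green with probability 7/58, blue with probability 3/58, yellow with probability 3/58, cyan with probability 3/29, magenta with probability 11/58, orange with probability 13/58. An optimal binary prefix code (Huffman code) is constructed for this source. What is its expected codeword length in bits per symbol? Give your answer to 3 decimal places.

2.621 bits/symbol

Repeatedly combine the two least-probable nodes; the expected code length is the sum of the merged weights.
merge 3/58 + 3/58 → 3/29
merge 3/29 + 3/29 → 6/29
merge 7/58 + 11/58 → 9/29
merge 6/29 + 13/58 → 25/58
merge 15/58 + 9/29 → 33/58
merge 25/58 + 33/58 → 1
L = 3/29 + 6/29 + 9/29 + 25/58 + 33/58 + 1 = 76/29 ≈ 2.621 bits/symbol.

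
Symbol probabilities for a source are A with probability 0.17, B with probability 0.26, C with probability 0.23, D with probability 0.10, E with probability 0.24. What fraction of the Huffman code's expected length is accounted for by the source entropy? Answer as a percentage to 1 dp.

99.3%

Entropy H = −Σ p log₂ p ≈ 2.2539 bits.
Huffman merges: 1/10+17/100→27/100; 23/100+6/25→47/100; 13/50+27/100→53/100; 47/100+53/100→1. L = 227/100 ≈ 2.2700.
Efficiency = H/L = 2.2539/2.2700 = 99.3%.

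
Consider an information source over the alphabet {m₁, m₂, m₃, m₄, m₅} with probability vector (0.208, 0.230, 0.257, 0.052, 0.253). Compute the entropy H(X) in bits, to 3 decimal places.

2.186 bits

H = −Σ pᵢ log₂ pᵢ.
−0.208·log₂(0.208) = 0.4712
−0.230·log₂(0.230) = 0.4877
−0.257·log₂(0.257) = 0.5038
−0.052·log₂(0.052) = 0.2218
−0.253·log₂(0.253) = 0.5016
Sum ≈ 2.1861 → 2.186 bits.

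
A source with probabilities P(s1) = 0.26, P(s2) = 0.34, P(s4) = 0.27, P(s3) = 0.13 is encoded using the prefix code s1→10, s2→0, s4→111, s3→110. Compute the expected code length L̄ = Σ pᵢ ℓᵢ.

L̄ = Σ pᵢ·ℓᵢ = 0.26·2 + 0.34·1 + 0.27·3 + 0.13·3 = 2.06 bits/symbol.

2.06 bits/symbol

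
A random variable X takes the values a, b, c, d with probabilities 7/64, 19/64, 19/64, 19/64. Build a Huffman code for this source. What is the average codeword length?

Repeatedly combine the two least-probable nodes; the expected code length is the sum of the merged weights.
merge 7/64 + 19/64 → 13/32
merge 19/64 + 19/64 → 19/32
merge 13/32 + 19/32 → 1
L = 13/32 + 19/32 + 1 = 2 bits/symbol.

2 bits/symbol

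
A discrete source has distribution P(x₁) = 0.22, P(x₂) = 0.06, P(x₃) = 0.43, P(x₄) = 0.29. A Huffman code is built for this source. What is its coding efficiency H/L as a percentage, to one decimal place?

Entropy H = −Σ p log₂ p ≈ 1.7656 bits.
Huffman merges: 3/50+11/50→7/25; 7/25+29/100→57/100; 43/100+57/100→1. L = 37/20 ≈ 1.8500.
Efficiency = H/L = 1.7656/1.8500 = 95.4%.

95.4%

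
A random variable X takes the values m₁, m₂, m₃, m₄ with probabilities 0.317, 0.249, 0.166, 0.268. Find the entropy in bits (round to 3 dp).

1.964 bits

H = −Σ pᵢ log₂ pᵢ.
−0.317·log₂(0.317) = 0.5254
−0.249·log₂(0.249) = 0.4994
−0.166·log₂(0.166) = 0.4301
−0.268·log₂(0.268) = 0.5091
Sum ≈ 1.9640 → 1.964 bits.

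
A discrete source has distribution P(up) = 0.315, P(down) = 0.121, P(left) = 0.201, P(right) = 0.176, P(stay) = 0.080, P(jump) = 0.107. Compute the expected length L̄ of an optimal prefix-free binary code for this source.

2.484 bits/symbol

Repeatedly combine the two least-probable nodes; the expected code length is the sum of the merged weights.
merge 2/25 + 107/1000 → 187/1000
merge 121/1000 + 22/125 → 297/1000
merge 187/1000 + 201/1000 → 97/250
merge 297/1000 + 63/200 → 153/250
merge 97/250 + 153/250 → 1
L = 187/1000 + 297/1000 + 97/250 + 153/250 + 1 = 621/250 = 2.484 bits/symbol.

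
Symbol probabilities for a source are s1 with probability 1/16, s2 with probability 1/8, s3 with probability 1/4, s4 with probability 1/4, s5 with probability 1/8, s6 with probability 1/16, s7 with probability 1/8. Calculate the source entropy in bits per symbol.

2.625 bits

Each probability is a power of 1/2, so log₂(1/p) is an integer.
H = Σ p·log₂(1/p) = 1/16·4 + 1/8·3 + 1/4·2 + 1/4·2 + 1/8·3 + 1/16·4 + 1/8·3 = 2.625 bits.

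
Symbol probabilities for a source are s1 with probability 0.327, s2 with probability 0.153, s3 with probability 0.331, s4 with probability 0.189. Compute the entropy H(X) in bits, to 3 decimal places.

1.924 bits

H = −Σ pᵢ log₂ pᵢ.
−0.327·log₂(0.327) = 0.5273
−0.153·log₂(0.153) = 0.4144
−0.331·log₂(0.331) = 0.5280
−0.189·log₂(0.189) = 0.4543
Sum ≈ 1.9240 → 1.924 bits.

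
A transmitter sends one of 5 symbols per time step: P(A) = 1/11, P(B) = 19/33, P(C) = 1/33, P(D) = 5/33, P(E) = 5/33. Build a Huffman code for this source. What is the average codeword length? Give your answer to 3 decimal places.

Repeatedly combine the two least-probable nodes; the expected code length is the sum of the merged weights.
merge 1/33 + 1/11 → 4/33
merge 4/33 + 5/33 → 3/11
merge 5/33 + 3/11 → 14/33
merge 14/33 + 19/33 → 1
L = 4/33 + 3/11 + 14/33 + 1 = 20/11 ≈ 1.818 bits/symbol.

1.818 bits/symbol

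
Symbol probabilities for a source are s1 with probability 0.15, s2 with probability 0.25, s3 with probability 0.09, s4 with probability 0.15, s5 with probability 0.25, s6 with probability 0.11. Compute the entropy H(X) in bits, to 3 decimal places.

H = −Σ pᵢ log₂ pᵢ.
−0.15·log₂(0.15) = 0.4105
−0.25·log₂(0.25) = 0.5000
−0.09·log₂(0.09) = 0.3127
−0.15·log₂(0.15) = 0.4105
−0.25·log₂(0.25) = 0.5000
−0.11·log₂(0.11) = 0.3503
Sum ≈ 2.4840 → 2.484 bits.

2.484 bits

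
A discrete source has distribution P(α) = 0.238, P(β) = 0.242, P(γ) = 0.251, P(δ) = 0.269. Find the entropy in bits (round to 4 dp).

H = −Σ pᵢ log₂ pᵢ.
−0.238·log₂(0.238) = 0.4929
−0.242·log₂(0.242) = 0.4954
−0.251·log₂(0.251) = 0.5006
−0.269·log₂(0.269) = 0.5096
Sum ≈ 1.9984 → 1.9984 bits.

1.9984 bits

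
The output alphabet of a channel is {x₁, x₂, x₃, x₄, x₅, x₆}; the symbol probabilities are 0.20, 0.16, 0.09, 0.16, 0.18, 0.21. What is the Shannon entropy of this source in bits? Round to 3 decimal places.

2.541 bits

H = −Σ pᵢ log₂ pᵢ.
−0.20·log₂(0.20) = 0.4644
−0.16·log₂(0.16) = 0.4230
−0.09·log₂(0.09) = 0.3127
−0.16·log₂(0.16) = 0.4230
−0.18·log₂(0.18) = 0.4453
−0.21·log₂(0.21) = 0.4728
Sum ≈ 2.5412 → 2.541 bits.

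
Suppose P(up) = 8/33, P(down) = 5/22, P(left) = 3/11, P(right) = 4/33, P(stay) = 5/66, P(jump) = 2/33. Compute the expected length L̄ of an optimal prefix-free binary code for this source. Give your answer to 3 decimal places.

2.394 bits/symbol

Repeatedly combine the two least-probable nodes; the expected code length is the sum of the merged weights.
merge 2/33 + 5/66 → 3/22
merge 4/33 + 3/22 → 17/66
merge 5/22 + 8/33 → 31/66
merge 17/66 + 3/11 → 35/66
merge 31/66 + 35/66 → 1
L = 3/22 + 17/66 + 31/66 + 35/66 + 1 = 79/33 ≈ 2.394 bits/symbol.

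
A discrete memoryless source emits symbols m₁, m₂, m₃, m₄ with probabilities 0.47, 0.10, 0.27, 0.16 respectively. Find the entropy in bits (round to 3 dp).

H = −Σ pᵢ log₂ pᵢ.
−0.47·log₂(0.47) = 0.5120
−0.10·log₂(0.10) = 0.3322
−0.27·log₂(0.27) = 0.5100
−0.16·log₂(0.16) = 0.4230
Sum ≈ 1.7772 → 1.777 bits.

1.777 bits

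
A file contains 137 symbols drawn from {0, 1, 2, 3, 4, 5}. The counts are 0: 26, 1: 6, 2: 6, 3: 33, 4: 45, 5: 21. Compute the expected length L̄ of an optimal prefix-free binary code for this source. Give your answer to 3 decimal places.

Probabilities are the counts divided by 137.
Repeatedly combine the two least-probable nodes; the expected code length is the sum of the merged weights.
merge 6/137 + 6/137 → 12/137
merge 12/137 + 21/137 → 33/137
merge 26/137 + 33/137 → 59/137
merge 33/137 + 45/137 → 78/137
merge 59/137 + 78/137 → 1
L = 12/137 + 33/137 + 59/137 + 78/137 + 1 = 319/137 ≈ 2.328 bits/symbol.

2.328 bits/symbol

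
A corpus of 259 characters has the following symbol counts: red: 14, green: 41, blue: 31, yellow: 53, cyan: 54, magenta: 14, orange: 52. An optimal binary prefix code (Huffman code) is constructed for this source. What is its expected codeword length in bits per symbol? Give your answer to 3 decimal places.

2.695 bits/symbol

Probabilities are the counts divided by 259.
Repeatedly combine the two least-probable nodes; the expected code length is the sum of the merged weights.
merge 2/37 + 2/37 → 4/37
merge 4/37 + 31/259 → 59/259
merge 41/259 + 52/259 → 93/259
merge 53/259 + 54/259 → 107/259
merge 59/259 + 93/259 → 152/259
merge 107/259 + 152/259 → 1
L = 4/37 + 59/259 + 93/259 + 107/259 + 152/259 + 1 = 698/259 ≈ 2.695 bits/symbol.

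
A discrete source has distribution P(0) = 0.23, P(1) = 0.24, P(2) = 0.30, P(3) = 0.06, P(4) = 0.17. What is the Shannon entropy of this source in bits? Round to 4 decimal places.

2.1810 bits

H = −Σ pᵢ log₂ pᵢ.
−0.23·log₂(0.23) = 0.4877
−0.24·log₂(0.24) = 0.4941
−0.30·log₂(0.30) = 0.5211
−0.06·log₂(0.06) = 0.2435
−0.17·log₂(0.17) = 0.4346
Sum ≈ 2.1810 → 2.1810 bits.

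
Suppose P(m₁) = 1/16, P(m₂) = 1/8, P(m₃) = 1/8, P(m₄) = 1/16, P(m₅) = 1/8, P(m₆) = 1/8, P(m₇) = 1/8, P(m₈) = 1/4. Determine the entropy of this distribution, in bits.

2.875 bits

Each probability is a power of 1/2, so log₂(1/p) is an integer.
H = Σ p·log₂(1/p) = 1/16·4 + 1/8·3 + 1/8·3 + 1/16·4 + 1/8·3 + 1/8·3 + 1/8·3 + 1/4·2 = 2.875 bits.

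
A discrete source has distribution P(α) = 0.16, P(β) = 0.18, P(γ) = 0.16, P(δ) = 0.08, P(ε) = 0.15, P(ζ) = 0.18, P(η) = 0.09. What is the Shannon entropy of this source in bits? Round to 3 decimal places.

2.751 bits

H = −Σ pᵢ log₂ pᵢ.
−0.16·log₂(0.16) = 0.4230
−0.18·log₂(0.18) = 0.4453
−0.16·log₂(0.16) = 0.4230
−0.08·log₂(0.08) = 0.2915
−0.15·log₂(0.15) = 0.4105
−0.18·log₂(0.18) = 0.4453
−0.09·log₂(0.09) = 0.3127
Sum ≈ 2.7514 → 2.751 bits.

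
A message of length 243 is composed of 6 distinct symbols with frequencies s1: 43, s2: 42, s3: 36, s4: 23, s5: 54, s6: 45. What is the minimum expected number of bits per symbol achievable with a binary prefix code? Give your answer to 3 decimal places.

Probabilities are the counts divided by 243.
Repeatedly combine the two least-probable nodes; the expected code length is the sum of the merged weights.
merge 23/243 + 4/27 → 59/243
merge 14/81 + 43/243 → 85/243
merge 5/27 + 2/9 → 11/27
merge 59/243 + 85/243 → 16/27
merge 11/27 + 16/27 → 1
L = 59/243 + 85/243 + 11/27 + 16/27 + 1 = 70/27 ≈ 2.593 bits/symbol.

2.593 bits/symbol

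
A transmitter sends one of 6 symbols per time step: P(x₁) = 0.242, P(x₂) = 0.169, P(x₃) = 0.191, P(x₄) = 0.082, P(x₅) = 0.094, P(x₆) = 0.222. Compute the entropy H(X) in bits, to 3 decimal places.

H = −Σ pᵢ log₂ pᵢ.
−0.242·log₂(0.242) = 0.4954
−0.169·log₂(0.169) = 0.4335
−0.191·log₂(0.191) = 0.4562
−0.082·log₂(0.082) = 0.2959
−0.094·log₂(0.094) = 0.3207
−0.222·log₂(0.222) = 0.4820
Sum ≈ 2.4836 → 2.484 bits.

2.484 bits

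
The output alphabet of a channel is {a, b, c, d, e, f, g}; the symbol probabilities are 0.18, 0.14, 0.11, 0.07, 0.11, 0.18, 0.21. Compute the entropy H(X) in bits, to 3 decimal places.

2.730 bits

H = −Σ pᵢ log₂ pᵢ.
−0.18·log₂(0.18) = 0.4453
−0.14·log₂(0.14) = 0.3971
−0.11·log₂(0.11) = 0.3503
−0.07·log₂(0.07) = 0.2686
−0.11·log₂(0.11) = 0.3503
−0.18·log₂(0.18) = 0.4453
−0.21·log₂(0.21) = 0.4728
Sum ≈ 2.7297 → 2.730 bits.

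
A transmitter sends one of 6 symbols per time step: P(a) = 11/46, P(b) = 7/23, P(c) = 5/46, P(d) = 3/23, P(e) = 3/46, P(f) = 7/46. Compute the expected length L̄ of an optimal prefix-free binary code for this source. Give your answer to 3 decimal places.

Repeatedly combine the two least-probable nodes; the expected code length is the sum of the merged weights.
merge 3/46 + 5/46 → 4/23
merge 3/23 + 7/46 → 13/46
merge 4/23 + 11/46 → 19/46
merge 13/46 + 7/23 → 27/46
merge 19/46 + 27/46 → 1
L = 4/23 + 13/46 + 19/46 + 27/46 + 1 = 113/46 ≈ 2.457 bits/symbol.

2.457 bits/symbol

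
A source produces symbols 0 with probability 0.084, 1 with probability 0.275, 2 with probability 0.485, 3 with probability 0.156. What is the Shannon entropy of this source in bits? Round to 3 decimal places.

H = −Σ pᵢ log₂ pᵢ.
−0.084·log₂(0.084) = 0.3002
−0.275·log₂(0.275) = 0.5122
−0.485·log₂(0.485) = 0.5063
−0.156·log₂(0.156) = 0.4181
Sum ≈ 1.7368 → 1.737 bits.

1.737 bits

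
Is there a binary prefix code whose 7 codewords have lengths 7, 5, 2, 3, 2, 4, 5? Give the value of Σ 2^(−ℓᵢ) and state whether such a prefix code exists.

0.7578125; yes

With common denominator 2^7 = 128: Σ 2^(−ℓᵢ) = 1/128 + 4/128 + 32/128 + 16/128 + 32/128 + 8/128 + 4/128 = 97/128 = 0.7578125.
Kraft's inequality requires Σ ≤ 1; here Σ = 0.7578125 ≤ 1, so such a prefix code exists.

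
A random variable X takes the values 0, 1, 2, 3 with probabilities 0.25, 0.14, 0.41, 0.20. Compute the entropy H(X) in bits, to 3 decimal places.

1.889 bits

H = −Σ pᵢ log₂ pᵢ.
−0.25·log₂(0.25) = 0.5000
−0.14·log₂(0.14) = 0.3971
−0.41·log₂(0.41) = 0.5274
−0.20·log₂(0.20) = 0.4644
Sum ≈ 1.8889 → 1.889 bits.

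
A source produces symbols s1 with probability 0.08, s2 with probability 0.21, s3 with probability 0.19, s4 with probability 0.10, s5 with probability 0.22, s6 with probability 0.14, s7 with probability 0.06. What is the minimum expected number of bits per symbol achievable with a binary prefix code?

Repeatedly combine the two least-probable nodes; the expected code length is the sum of the merged weights.
merge 3/50 + 2/25 → 7/50
merge 1/10 + 7/50 → 6/25
merge 7/50 + 19/100 → 33/100
merge 21/100 + 11/50 → 43/100
merge 6/25 + 33/100 → 57/100
merge 43/100 + 57/100 → 1
L = 7/50 + 6/25 + 33/100 + 43/100 + 57/100 + 1 = 271/100 = 2.71 bits/symbol.

2.71 bits/symbol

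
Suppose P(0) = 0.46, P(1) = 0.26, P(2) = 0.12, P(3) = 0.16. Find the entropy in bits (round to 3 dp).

H = −Σ pᵢ log₂ pᵢ.
−0.46·log₂(0.46) = 0.5153
−0.26·log₂(0.26) = 0.5053
−0.12·log₂(0.12) = 0.3671
−0.16·log₂(0.16) = 0.4230
Sum ≈ 1.8107 → 1.811 bits.

1.811 bits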